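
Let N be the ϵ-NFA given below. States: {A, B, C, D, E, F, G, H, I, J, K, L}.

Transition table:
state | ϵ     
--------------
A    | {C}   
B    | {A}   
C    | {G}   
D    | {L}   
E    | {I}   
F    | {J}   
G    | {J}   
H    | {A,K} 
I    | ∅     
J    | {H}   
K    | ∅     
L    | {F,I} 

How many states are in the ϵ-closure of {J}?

Start with {J}.
From J via ϵ: add H.
From H via ϵ: add A, K.
From A via ϵ: add C.
From C via ϵ: add G.
ϵ-closure = {A, C, G, H, J, K}, which has 6 states.

6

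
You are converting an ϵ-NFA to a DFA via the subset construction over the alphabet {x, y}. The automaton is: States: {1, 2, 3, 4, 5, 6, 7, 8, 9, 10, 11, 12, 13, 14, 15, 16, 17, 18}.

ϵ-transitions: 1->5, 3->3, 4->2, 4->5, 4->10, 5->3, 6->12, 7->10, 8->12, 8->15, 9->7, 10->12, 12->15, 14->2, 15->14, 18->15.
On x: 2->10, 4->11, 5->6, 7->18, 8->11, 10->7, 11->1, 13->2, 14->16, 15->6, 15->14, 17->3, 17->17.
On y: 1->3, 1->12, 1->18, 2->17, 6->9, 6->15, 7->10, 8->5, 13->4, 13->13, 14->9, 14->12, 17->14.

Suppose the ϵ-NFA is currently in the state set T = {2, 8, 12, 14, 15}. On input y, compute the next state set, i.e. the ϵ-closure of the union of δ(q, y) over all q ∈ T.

2 on y → {17}.
8 on y → {5}.
14 on y → {9, 12}.
No y-transition from 12, 15.
Union after reading y: {5, 9, 12, 17}.
Now take the ϵ-closure:
From 5 via ϵ: add 3.
From 9 via ϵ: add 7.
From 12 via ϵ: add 15.
From 7 via ϵ: add 10.
From 15 via ϵ: add 14.
From 14 via ϵ: add 2.
No new states can be added; the closed set is {2, 3, 5, 7, 9, 10, 12, 14, 15, 17}.

{2, 3, 5, 7, 9, 10, 12, 14, 15, 17}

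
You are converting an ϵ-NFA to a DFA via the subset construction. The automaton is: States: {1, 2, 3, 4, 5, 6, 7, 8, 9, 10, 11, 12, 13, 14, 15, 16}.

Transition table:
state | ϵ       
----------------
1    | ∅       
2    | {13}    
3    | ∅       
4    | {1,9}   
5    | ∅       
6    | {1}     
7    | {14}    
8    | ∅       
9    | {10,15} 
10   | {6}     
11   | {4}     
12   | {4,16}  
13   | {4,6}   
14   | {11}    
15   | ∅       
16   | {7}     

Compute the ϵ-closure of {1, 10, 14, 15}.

Start with {1, 10, 14, 15}.
From 10 via ϵ: add 6.
From 14 via ϵ: add 11.
From 11 via ϵ: add 4.
From 4 via ϵ: add 9.
No new states can be added; the closed set is {1, 4, 6, 9, 10, 11, 14, 15}.

{1, 4, 6, 9, 10, 11, 14, 15}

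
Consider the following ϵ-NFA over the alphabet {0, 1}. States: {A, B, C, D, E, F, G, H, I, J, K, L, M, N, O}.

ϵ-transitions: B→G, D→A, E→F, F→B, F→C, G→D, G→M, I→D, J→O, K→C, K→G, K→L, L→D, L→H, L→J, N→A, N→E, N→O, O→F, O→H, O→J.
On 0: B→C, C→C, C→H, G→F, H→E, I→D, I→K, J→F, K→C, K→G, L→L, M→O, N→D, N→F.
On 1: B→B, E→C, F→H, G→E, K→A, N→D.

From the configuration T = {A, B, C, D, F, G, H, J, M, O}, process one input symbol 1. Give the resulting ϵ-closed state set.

{A, B, C, D, E, F, G, H, M}

B on 1 → {B}.
F on 1 → {H}.
G on 1 → {E}.
No 1-transition from A, C, D, H, J, M, O.
Union after reading 1: {B, E, H}.
Now take the ϵ-closure:
From B via ϵ: add G.
From E via ϵ: add F.
From F via ϵ: add C.
From G via ϵ: add D, M.
From D via ϵ: add A.
No new states can be added; the closed set is {A, B, C, D, E, F, G, H, M}.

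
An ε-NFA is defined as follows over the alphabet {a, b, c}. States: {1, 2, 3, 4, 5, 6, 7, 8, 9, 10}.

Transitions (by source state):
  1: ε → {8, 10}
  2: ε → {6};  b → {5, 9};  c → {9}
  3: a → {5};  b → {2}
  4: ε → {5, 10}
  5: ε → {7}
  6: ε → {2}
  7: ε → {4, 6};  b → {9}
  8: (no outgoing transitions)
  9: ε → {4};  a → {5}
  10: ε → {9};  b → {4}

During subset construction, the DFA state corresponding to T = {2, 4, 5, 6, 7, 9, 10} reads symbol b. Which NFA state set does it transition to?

2 on b → {5, 9}.
7 on b → {9}.
10 on b → {4}.
No b-transition from 4, 5, 6, 9.
Union after reading b: {4, 5, 9}.
Now take the ε-closure:
From 4 via ε: add 10.
From 5 via ε: add 7.
From 7 via ε: add 6.
From 6 via ε: add 2.
No new states can be added; the closed set is {2, 4, 5, 6, 7, 9, 10}.

{2, 4, 5, 6, 7, 9, 10}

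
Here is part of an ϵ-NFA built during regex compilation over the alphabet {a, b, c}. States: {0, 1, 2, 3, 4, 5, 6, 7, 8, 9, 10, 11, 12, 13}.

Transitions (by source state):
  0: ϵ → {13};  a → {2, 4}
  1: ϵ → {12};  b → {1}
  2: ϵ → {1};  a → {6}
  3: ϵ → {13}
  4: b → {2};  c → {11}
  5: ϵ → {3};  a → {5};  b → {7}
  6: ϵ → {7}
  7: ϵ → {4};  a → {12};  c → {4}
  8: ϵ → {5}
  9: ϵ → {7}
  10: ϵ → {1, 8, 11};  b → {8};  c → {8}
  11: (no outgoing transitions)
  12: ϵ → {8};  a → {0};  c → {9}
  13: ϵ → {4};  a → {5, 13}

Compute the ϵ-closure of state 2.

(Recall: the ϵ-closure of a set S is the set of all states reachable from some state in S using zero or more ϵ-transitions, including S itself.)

{1, 2, 3, 4, 5, 8, 12, 13}

Start with {2}.
From 2 via ϵ: add 1.
From 1 via ϵ: add 12.
From 12 via ϵ: add 8.
From 8 via ϵ: add 5.
From 5 via ϵ: add 3.
From 3 via ϵ: add 13.
From 13 via ϵ: add 4.
No new states can be added; the closed set is {1, 2, 3, 4, 5, 8, 12, 13}.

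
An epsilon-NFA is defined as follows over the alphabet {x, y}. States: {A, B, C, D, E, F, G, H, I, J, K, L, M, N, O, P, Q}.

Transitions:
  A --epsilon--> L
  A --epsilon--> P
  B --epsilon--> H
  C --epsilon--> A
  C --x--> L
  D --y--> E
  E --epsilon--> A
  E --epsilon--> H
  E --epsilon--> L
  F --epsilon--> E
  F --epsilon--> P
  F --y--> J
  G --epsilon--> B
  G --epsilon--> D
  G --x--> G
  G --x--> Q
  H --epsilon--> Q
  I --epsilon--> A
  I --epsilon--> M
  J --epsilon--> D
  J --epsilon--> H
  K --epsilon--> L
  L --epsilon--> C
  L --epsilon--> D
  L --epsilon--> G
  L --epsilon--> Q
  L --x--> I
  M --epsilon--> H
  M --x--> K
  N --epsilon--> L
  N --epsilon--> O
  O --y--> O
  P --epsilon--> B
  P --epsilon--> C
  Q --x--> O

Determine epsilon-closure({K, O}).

Start with {K, O}.
From K via epsilon: add L.
From L via epsilon: add C, D, G, Q.
From C via epsilon: add A.
From G via epsilon: add B.
From A via epsilon: add P.
From B via epsilon: add H.
No new states can be added; the closed set is {A, B, C, D, G, H, K, L, O, P, Q}.

{A, B, C, D, G, H, K, L, O, P, Q}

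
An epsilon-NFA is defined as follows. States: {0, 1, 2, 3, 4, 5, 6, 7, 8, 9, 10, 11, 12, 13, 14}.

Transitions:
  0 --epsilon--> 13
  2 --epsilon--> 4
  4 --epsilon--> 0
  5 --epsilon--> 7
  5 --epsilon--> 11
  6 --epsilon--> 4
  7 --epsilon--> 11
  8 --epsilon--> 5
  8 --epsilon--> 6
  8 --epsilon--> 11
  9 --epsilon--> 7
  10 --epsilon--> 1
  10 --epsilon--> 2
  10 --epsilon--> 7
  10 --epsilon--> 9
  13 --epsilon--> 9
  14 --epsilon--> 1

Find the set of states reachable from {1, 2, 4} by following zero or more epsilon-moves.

{0, 1, 2, 4, 7, 9, 11, 13}

Start with {1, 2, 4}.
From 4 via epsilon: add 0.
From 0 via epsilon: add 13.
From 13 via epsilon: add 9.
From 9 via epsilon: add 7.
From 7 via epsilon: add 11.
No new states can be added; the closed set is {0, 1, 2, 4, 7, 9, 11, 13}.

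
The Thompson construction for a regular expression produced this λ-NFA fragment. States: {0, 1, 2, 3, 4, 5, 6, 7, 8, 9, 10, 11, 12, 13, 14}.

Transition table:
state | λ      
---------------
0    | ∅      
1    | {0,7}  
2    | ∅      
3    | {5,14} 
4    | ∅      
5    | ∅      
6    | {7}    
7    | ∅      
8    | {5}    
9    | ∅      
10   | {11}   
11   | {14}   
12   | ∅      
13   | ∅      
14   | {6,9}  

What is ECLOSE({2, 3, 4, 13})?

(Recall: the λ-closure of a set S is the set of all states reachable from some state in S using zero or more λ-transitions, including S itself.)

{2, 3, 4, 5, 6, 7, 9, 13, 14}

Start with {2, 3, 4, 13}.
From 3 via λ: add 5, 14.
From 14 via λ: add 6, 9.
From 6 via λ: add 7.
No new states can be added; the closed set is {2, 3, 4, 5, 6, 7, 9, 13, 14}.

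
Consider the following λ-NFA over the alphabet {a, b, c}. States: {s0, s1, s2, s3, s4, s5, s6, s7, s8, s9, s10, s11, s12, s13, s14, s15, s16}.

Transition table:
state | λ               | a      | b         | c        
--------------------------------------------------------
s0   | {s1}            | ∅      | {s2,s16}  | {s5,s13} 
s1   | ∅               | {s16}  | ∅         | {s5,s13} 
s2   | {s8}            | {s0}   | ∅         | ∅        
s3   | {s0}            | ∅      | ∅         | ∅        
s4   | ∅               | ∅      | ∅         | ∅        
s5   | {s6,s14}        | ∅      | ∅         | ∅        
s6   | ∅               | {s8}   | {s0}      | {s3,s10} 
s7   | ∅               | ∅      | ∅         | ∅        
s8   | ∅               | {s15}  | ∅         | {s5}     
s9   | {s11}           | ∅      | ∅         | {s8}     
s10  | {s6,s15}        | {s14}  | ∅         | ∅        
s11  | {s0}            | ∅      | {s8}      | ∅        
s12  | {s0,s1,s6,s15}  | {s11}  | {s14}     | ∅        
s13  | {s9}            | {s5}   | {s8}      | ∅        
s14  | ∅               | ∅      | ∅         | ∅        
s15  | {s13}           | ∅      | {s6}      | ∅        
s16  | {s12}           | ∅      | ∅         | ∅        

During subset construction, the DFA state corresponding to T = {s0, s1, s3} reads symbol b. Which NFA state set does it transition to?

{s0, s1, s2, s6, s8, s9, s11, s12, s13, s15, s16}

s0 on b → {s2, s16}.
No b-transition from s1, s3.
Union after reading b: {s2, s16}.
Now take the λ-closure:
From s2 via λ: add s8.
From s16 via λ: add s12.
From s12 via λ: add s0, s1, s6, s15.
From s15 via λ: add s13.
From s13 via λ: add s9.
From s9 via λ: add s11.
No new states can be added; the closed set is {s0, s1, s2, s6, s8, s9, s11, s12, s13, s15, s16}.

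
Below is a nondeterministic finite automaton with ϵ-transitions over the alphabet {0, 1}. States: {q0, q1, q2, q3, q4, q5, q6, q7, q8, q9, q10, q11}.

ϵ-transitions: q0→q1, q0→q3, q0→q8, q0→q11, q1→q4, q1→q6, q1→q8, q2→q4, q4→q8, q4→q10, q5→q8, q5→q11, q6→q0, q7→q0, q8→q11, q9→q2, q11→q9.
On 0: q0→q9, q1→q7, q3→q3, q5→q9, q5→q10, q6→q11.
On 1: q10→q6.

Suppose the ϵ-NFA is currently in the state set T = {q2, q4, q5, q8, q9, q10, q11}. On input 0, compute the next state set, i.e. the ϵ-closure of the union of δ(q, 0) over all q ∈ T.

{q2, q4, q8, q9, q10, q11}

q5 on 0 → {q9, q10}.
No 0-transition from q2, q4, q8, q9, q10, q11.
Union after reading 0: {q9, q10}.
Now take the ϵ-closure:
From q9 via ϵ: add q2.
From q2 via ϵ: add q4.
From q4 via ϵ: add q8.
From q8 via ϵ: add q11.
No new states can be added; the closed set is {q2, q4, q8, q9, q10, q11}.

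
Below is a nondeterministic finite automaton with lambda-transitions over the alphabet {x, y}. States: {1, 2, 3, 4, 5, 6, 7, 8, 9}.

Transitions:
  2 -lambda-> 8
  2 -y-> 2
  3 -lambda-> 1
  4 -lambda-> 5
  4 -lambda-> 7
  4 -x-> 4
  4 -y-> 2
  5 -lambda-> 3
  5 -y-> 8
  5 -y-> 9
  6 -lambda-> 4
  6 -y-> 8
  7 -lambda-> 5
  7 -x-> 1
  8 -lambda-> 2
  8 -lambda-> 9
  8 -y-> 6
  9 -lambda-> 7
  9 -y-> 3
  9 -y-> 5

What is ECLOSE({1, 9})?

Start with {1, 9}.
From 9 via lambda: add 7.
From 7 via lambda: add 5.
From 5 via lambda: add 3.
No new states can be added; the closed set is {1, 3, 5, 7, 9}.

{1, 3, 5, 7, 9}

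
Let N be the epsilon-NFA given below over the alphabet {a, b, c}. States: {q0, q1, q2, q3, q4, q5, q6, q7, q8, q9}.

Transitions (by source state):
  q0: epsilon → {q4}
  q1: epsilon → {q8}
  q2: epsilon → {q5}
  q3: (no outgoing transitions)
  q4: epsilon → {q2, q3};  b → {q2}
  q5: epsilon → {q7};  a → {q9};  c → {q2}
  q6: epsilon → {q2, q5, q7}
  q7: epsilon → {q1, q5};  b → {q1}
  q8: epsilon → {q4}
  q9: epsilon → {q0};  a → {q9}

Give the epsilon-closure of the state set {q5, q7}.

Start with {q5, q7}.
From q7 via epsilon: add q1.
From q1 via epsilon: add q8.
From q8 via epsilon: add q4.
From q4 via epsilon: add q2, q3.
No new states can be added; the closed set is {q1, q2, q3, q4, q5, q7, q8}.

{q1, q2, q3, q4, q5, q7, q8}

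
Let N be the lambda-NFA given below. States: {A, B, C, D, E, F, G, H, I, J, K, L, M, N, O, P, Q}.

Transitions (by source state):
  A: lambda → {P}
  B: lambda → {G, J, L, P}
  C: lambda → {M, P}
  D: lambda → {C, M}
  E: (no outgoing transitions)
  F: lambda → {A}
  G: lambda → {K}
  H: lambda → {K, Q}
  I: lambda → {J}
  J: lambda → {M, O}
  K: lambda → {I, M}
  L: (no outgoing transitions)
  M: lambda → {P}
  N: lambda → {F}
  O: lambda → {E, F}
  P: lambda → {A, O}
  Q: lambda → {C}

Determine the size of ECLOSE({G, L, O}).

11

Start with {G, L, O}.
From G via lambda: add K.
From O via lambda: add E, F.
From F via lambda: add A.
From K via lambda: add I, M.
From A via lambda: add P.
From I via lambda: add J.
lambda-closure = {A, E, F, G, I, J, K, L, M, O, P}, which has 11 states.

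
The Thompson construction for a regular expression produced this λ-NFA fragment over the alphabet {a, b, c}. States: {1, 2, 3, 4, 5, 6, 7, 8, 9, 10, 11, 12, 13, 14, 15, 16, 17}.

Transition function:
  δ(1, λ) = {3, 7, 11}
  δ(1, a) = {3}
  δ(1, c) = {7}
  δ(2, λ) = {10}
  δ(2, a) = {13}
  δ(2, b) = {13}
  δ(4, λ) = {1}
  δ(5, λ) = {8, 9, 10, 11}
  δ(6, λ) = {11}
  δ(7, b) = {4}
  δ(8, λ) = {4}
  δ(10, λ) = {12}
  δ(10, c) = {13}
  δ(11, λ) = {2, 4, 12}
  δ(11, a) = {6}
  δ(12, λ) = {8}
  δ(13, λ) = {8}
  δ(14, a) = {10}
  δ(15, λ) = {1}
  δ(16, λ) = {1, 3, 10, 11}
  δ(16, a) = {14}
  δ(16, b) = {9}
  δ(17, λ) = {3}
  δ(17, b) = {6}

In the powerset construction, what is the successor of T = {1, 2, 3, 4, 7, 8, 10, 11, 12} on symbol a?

{1, 2, 3, 4, 6, 7, 8, 10, 11, 12, 13}

1 on a → {3}.
2 on a → {13}.
11 on a → {6}.
No a-transition from 3, 4, 7, 8, 10, 12.
Union after reading a: {3, 6, 13}.
Now take the λ-closure:
From 6 via λ: add 11.
From 13 via λ: add 8.
From 8 via λ: add 4.
From 11 via λ: add 2, 12.
From 2 via λ: add 10.
From 4 via λ: add 1.
From 1 via λ: add 7.
No new states can be added; the closed set is {1, 2, 3, 4, 6, 7, 8, 10, 11, 12, 13}.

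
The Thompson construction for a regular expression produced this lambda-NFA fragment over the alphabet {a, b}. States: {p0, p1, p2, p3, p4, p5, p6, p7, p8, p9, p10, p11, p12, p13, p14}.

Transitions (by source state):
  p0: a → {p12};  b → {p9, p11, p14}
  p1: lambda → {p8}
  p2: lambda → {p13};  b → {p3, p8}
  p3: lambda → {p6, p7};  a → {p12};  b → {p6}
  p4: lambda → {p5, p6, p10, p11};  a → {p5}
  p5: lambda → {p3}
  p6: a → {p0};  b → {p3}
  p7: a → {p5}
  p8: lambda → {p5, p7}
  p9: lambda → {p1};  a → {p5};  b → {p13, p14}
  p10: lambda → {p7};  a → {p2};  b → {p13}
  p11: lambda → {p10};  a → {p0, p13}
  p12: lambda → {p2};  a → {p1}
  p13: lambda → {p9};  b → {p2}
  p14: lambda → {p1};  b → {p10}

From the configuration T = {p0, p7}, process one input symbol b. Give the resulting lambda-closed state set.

p0 on b → {p9, p11, p14}.
No b-transition from p7.
Union after reading b: {p9, p11, p14}.
Now take the lambda-closure:
From p9 via lambda: add p1.
From p11 via lambda: add p10.
From p1 via lambda: add p8.
From p10 via lambda: add p7.
From p8 via lambda: add p5.
From p5 via lambda: add p3.
From p3 via lambda: add p6.
No new states can be added; the closed set is {p1, p3, p5, p6, p7, p8, p9, p10, p11, p14}.

{p1, p3, p5, p6, p7, p8, p9, p10, p11, p14}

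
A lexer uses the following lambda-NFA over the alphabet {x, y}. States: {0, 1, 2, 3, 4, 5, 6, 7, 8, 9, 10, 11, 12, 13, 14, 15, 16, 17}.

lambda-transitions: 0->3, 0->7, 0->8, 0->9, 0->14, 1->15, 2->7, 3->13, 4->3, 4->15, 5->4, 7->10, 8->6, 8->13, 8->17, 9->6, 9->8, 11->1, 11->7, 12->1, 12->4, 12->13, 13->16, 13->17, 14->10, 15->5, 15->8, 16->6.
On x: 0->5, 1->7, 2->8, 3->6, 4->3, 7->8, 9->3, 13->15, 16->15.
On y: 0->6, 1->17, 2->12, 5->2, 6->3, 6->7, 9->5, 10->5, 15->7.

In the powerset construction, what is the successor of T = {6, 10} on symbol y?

{3, 4, 5, 6, 7, 8, 10, 13, 15, 16, 17}

6 on y → {3, 7}.
10 on y → {5}.
Union after reading y: {3, 5, 7}.
Now take the lambda-closure:
From 3 via lambda: add 13.
From 5 via lambda: add 4.
From 7 via lambda: add 10.
From 4 via lambda: add 15.
From 13 via lambda: add 16, 17.
From 15 via lambda: add 8.
From 16 via lambda: add 6.
No new states can be added; the closed set is {3, 4, 5, 6, 7, 8, 10, 13, 15, 16, 17}.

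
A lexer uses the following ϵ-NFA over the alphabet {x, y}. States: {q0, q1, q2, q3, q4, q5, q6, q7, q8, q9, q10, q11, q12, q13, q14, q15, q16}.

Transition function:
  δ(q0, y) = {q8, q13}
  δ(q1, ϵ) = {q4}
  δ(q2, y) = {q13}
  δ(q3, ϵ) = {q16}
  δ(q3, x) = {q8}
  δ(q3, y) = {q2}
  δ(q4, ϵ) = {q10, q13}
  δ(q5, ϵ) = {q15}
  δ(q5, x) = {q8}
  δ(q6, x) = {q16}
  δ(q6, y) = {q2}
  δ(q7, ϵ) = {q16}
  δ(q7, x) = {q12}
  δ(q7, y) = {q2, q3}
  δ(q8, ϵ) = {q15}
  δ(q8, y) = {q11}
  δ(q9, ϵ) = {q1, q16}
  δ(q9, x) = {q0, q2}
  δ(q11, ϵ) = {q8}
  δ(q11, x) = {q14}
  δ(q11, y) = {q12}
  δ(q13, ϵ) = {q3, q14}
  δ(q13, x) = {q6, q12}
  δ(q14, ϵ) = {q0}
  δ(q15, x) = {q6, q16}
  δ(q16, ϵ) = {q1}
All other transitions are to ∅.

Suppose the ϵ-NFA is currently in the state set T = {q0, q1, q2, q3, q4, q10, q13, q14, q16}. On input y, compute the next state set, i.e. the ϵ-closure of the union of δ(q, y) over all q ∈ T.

q0 on y → {q8, q13}.
q2 on y → {q13}.
q3 on y → {q2}.
No y-transition from q1, q4, q10, q13, q14, q16.
Union after reading y: {q2, q8, q13}.
Now take the ϵ-closure:
From q8 via ϵ: add q15.
From q13 via ϵ: add q3, q14.
From q3 via ϵ: add q16.
From q14 via ϵ: add q0.
From q16 via ϵ: add q1.
From q1 via ϵ: add q4.
From q4 via ϵ: add q10.
No new states can be added; the closed set is {q0, q1, q2, q3, q4, q8, q10, q13, q14, q15, q16}.

{q0, q1, q2, q3, q4, q8, q10, q13, q14, q15, q16}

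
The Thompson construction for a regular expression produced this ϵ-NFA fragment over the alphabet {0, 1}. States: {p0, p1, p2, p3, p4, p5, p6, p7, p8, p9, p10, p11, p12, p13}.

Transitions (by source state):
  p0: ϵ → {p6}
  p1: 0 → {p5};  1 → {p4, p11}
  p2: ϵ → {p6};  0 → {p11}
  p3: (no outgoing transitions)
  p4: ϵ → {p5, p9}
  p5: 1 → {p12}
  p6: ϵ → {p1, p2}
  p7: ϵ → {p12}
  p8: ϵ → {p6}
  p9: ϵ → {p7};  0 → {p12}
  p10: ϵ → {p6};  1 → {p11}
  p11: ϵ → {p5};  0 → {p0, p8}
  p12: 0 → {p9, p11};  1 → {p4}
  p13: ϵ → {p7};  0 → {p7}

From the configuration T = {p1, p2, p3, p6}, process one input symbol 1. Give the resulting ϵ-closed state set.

{p4, p5, p7, p9, p11, p12}

p1 on 1 → {p4, p11}.
No 1-transition from p2, p3, p6.
Union after reading 1: {p4, p11}.
Now take the ϵ-closure:
From p4 via ϵ: add p5, p9.
From p9 via ϵ: add p7.
From p7 via ϵ: add p12.
No new states can be added; the closed set is {p4, p5, p7, p9, p11, p12}.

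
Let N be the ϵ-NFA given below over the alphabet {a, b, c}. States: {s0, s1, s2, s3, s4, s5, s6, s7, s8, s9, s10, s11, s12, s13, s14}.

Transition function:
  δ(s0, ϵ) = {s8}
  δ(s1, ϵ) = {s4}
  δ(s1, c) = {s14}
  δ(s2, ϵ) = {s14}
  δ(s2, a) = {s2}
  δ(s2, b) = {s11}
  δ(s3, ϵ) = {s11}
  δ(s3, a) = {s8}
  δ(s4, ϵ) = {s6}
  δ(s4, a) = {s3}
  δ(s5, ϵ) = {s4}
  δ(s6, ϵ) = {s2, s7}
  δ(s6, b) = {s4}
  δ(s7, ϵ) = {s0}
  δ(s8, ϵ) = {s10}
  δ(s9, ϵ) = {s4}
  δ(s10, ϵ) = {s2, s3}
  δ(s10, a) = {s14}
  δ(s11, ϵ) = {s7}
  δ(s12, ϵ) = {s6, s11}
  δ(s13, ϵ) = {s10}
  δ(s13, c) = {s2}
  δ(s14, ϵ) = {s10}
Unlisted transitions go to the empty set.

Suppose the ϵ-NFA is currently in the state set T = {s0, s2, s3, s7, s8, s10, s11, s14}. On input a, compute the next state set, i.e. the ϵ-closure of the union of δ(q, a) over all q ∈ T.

{s0, s2, s3, s7, s8, s10, s11, s14}

s2 on a → {s2}.
s3 on a → {s8}.
s10 on a → {s14}.
No a-transition from s0, s7, s8, s11, s14.
Union after reading a: {s2, s8, s14}.
Now take the ϵ-closure:
From s8 via ϵ: add s10.
From s10 via ϵ: add s3.
From s3 via ϵ: add s11.
From s11 via ϵ: add s7.
From s7 via ϵ: add s0.
No new states can be added; the closed set is {s0, s2, s3, s7, s8, s10, s11, s14}.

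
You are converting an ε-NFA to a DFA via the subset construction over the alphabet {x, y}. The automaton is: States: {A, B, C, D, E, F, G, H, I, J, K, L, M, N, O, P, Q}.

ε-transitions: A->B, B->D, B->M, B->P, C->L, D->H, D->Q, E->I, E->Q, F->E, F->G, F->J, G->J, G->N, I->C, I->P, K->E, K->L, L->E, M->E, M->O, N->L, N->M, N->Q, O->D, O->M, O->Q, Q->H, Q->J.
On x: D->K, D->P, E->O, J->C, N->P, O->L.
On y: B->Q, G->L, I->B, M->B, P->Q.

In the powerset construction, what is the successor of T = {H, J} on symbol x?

{C, E, H, I, J, L, P, Q}

J on x → {C}.
No x-transition from H.
Union after reading x: {C}.
Now take the ε-closure:
From C via ε: add L.
From L via ε: add E.
From E via ε: add I, Q.
From I via ε: add P.
From Q via ε: add H, J.
No new states can be added; the closed set is {C, E, H, I, J, L, P, Q}.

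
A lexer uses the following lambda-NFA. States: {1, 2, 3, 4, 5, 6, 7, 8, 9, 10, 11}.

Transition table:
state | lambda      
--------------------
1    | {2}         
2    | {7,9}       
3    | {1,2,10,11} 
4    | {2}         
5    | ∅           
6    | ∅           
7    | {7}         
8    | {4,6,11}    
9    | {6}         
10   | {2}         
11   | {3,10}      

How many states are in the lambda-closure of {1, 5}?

Start with {1, 5}.
From 1 via lambda: add 2.
From 2 via lambda: add 7, 9.
From 9 via lambda: add 6.
lambda-closure = {1, 2, 5, 6, 7, 9}, which has 6 states.

6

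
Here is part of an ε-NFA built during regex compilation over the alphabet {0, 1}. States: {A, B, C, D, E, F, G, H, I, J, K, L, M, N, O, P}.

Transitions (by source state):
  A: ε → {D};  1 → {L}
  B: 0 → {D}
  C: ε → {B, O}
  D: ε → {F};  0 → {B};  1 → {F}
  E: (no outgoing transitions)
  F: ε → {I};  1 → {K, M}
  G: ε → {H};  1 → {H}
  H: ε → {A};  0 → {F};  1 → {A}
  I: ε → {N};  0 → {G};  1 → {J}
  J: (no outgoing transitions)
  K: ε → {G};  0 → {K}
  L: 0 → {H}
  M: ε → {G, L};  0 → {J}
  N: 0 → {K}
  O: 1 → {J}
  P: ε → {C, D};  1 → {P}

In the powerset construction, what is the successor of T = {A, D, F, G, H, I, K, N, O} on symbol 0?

{A, B, D, F, G, H, I, K, N}

D on 0 → {B}.
H on 0 → {F}.
I on 0 → {G}.
K on 0 → {K}.
N on 0 → {K}.
No 0-transition from A, F, G, O.
Union after reading 0: {B, F, G, K}.
Now take the ε-closure:
From F via ε: add I.
From G via ε: add H.
From H via ε: add A.
From I via ε: add N.
From A via ε: add D.
No new states can be added; the closed set is {A, B, D, F, G, H, I, K, N}.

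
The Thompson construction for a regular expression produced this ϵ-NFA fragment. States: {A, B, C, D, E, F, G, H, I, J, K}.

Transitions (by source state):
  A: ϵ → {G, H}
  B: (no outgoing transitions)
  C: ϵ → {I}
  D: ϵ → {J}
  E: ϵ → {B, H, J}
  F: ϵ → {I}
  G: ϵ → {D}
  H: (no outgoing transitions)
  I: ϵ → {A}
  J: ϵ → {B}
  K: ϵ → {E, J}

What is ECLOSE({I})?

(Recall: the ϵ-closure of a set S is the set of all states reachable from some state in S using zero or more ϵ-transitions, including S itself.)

Start with {I}.
From I via ϵ: add A.
From A via ϵ: add G, H.
From G via ϵ: add D.
From D via ϵ: add J.
From J via ϵ: add B.
No new states can be added; the closed set is {A, B, D, G, H, I, J}.

{A, B, D, G, H, I, J}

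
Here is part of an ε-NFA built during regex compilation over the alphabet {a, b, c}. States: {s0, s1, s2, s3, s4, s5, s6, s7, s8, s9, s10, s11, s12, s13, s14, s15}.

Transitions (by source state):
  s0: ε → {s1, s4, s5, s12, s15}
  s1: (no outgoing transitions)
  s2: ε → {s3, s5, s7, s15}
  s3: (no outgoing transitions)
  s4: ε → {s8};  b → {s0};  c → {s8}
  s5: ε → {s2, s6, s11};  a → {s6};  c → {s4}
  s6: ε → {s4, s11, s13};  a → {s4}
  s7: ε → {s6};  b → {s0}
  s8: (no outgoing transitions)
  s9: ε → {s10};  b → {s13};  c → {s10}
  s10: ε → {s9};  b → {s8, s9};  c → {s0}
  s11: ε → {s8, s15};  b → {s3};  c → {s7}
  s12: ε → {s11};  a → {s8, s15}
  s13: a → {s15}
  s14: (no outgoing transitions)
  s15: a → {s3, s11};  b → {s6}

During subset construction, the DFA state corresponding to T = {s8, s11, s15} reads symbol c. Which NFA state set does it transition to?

{s4, s6, s7, s8, s11, s13, s15}

s11 on c → {s7}.
No c-transition from s8, s15.
Union after reading c: {s7}.
Now take the ε-closure:
From s7 via ε: add s6.
From s6 via ε: add s4, s11, s13.
From s4 via ε: add s8.
From s11 via ε: add s15.
No new states can be added; the closed set is {s4, s6, s7, s8, s11, s13, s15}.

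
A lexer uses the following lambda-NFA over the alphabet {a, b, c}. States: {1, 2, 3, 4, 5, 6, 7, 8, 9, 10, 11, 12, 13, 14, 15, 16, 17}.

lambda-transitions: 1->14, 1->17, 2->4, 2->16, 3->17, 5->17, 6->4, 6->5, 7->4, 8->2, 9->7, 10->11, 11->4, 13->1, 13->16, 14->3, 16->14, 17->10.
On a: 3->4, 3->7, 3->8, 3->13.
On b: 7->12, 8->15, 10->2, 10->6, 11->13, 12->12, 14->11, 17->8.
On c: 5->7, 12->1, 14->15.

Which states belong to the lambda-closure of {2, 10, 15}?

{2, 3, 4, 10, 11, 14, 15, 16, 17}

Start with {2, 10, 15}.
From 2 via lambda: add 4, 16.
From 10 via lambda: add 11.
From 16 via lambda: add 14.
From 14 via lambda: add 3.
From 3 via lambda: add 17.
No new states can be added; the closed set is {2, 3, 4, 10, 11, 14, 15, 16, 17}.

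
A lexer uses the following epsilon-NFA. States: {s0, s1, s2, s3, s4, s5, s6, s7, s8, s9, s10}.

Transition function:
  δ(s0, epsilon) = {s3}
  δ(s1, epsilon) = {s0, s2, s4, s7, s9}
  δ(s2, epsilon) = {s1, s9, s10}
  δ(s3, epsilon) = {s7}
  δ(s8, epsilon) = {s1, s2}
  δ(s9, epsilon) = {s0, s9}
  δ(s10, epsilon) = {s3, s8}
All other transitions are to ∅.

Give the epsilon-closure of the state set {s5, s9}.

Start with {s5, s9}.
From s9 via epsilon: add s0.
From s0 via epsilon: add s3.
From s3 via epsilon: add s7.
No new states can be added; the closed set is {s0, s3, s5, s7, s9}.

{s0, s3, s5, s7, s9}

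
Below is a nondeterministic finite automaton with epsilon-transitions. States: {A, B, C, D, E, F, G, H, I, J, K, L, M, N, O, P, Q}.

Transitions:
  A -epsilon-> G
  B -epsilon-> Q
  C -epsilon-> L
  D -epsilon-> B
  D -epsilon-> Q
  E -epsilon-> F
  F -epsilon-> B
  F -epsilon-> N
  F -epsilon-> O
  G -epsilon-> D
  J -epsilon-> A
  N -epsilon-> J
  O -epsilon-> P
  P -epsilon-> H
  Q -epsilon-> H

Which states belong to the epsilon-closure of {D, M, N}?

Start with {D, M, N}.
From D via epsilon: add B, Q.
From N via epsilon: add J.
From J via epsilon: add A.
From Q via epsilon: add H.
From A via epsilon: add G.
No new states can be added; the closed set is {A, B, D, G, H, J, M, N, Q}.

{A, B, D, G, H, J, M, N, Q}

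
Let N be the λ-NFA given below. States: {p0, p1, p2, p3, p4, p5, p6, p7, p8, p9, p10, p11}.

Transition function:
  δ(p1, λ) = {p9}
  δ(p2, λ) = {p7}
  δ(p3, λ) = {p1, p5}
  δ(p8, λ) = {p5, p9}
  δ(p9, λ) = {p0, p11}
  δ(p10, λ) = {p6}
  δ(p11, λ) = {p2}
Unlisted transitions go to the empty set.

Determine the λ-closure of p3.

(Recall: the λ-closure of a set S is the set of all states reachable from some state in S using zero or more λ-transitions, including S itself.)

Start with {p3}.
From p3 via λ: add p1, p5.
From p1 via λ: add p9.
From p9 via λ: add p0, p11.
From p11 via λ: add p2.
From p2 via λ: add p7.
No new states can be added; the closed set is {p0, p1, p2, p3, p5, p7, p9, p11}.

{p0, p1, p2, p3, p5, p7, p9, p11}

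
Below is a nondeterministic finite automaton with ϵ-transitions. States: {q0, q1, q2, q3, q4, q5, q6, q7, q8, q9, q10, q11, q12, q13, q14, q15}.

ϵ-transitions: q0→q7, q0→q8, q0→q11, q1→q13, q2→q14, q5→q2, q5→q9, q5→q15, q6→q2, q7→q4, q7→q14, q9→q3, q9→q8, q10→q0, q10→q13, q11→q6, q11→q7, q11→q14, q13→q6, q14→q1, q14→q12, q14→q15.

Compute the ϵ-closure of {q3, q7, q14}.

Start with {q3, q7, q14}.
From q7 via ϵ: add q4.
From q14 via ϵ: add q1, q12, q15.
From q1 via ϵ: add q13.
From q13 via ϵ: add q6.
From q6 via ϵ: add q2.
No new states can be added; the closed set is {q1, q2, q3, q4, q6, q7, q12, q13, q14, q15}.

{q1, q2, q3, q4, q6, q7, q12, q13, q14, q15}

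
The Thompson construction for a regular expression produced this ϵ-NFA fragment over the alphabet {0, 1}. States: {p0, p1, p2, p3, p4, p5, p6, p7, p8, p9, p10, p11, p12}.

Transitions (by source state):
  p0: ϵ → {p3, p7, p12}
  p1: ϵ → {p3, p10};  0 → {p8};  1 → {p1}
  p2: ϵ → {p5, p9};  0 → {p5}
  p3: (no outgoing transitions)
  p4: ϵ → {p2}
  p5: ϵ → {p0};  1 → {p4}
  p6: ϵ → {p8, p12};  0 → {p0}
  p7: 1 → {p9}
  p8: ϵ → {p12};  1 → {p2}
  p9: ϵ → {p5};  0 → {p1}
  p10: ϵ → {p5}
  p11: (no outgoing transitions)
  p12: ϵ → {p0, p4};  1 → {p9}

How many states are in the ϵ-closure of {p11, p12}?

9

Start with {p11, p12}.
From p12 via ϵ: add p0, p4.
From p0 via ϵ: add p3, p7.
From p4 via ϵ: add p2.
From p2 via ϵ: add p5, p9.
ϵ-closure = {p0, p2, p3, p4, p5, p7, p9, p11, p12}, which has 9 states.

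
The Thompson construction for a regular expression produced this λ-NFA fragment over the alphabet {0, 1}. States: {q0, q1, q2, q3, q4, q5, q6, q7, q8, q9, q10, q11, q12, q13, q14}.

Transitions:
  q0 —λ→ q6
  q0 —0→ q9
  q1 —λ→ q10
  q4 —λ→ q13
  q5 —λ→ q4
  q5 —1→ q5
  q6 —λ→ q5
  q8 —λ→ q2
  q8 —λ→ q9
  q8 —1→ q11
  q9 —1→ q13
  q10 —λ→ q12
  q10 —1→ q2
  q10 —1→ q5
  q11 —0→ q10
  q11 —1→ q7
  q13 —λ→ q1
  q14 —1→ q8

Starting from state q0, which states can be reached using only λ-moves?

{q0, q1, q4, q5, q6, q10, q12, q13}

Start with {q0}.
From q0 via λ: add q6.
From q6 via λ: add q5.
From q5 via λ: add q4.
From q4 via λ: add q13.
From q13 via λ: add q1.
From q1 via λ: add q10.
From q10 via λ: add q12.
No new states can be added; the closed set is {q0, q1, q4, q5, q6, q10, q12, q13}.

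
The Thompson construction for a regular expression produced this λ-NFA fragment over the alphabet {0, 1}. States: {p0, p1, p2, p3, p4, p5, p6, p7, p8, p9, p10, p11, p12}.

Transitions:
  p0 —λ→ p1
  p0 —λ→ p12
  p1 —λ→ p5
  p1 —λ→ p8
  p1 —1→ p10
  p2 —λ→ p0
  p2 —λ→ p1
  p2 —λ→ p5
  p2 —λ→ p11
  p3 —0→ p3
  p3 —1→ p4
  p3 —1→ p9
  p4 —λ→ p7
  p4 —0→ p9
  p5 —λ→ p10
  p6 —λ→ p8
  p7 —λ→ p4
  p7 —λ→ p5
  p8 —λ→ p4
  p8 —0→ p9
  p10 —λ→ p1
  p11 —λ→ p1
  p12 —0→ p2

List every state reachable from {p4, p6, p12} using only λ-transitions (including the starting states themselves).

Start with {p4, p6, p12}.
From p4 via λ: add p7.
From p6 via λ: add p8.
From p7 via λ: add p5.
From p5 via λ: add p10.
From p10 via λ: add p1.
No new states can be added; the closed set is {p1, p4, p5, p6, p7, p8, p10, p12}.

{p1, p4, p5, p6, p7, p8, p10, p12}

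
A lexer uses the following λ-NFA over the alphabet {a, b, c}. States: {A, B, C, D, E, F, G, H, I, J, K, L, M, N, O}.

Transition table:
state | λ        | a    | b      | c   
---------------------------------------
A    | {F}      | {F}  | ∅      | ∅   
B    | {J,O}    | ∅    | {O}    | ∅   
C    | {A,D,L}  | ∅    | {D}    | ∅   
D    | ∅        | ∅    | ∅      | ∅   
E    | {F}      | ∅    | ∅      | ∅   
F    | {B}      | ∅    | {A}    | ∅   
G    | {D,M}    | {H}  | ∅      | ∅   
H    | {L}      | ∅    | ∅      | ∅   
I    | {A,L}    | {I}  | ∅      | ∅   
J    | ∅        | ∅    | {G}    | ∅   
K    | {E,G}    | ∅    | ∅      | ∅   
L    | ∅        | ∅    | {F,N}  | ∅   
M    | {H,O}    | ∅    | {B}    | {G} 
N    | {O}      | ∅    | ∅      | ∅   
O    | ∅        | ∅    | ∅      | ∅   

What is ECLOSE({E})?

{B, E, F, J, O}

Start with {E}.
From E via λ: add F.
From F via λ: add B.
From B via λ: add J, O.
No new states can be added; the closed set is {B, E, F, J, O}.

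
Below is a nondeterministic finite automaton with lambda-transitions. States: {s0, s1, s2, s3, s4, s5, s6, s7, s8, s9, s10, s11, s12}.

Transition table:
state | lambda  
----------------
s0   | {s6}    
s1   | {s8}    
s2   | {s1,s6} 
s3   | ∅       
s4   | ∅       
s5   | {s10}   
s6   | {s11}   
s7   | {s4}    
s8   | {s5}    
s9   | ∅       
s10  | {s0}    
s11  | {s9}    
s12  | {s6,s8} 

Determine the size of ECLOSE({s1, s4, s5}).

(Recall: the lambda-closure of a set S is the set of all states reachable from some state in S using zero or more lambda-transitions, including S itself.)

9

Start with {s1, s4, s5}.
From s1 via lambda: add s8.
From s5 via lambda: add s10.
From s10 via lambda: add s0.
From s0 via lambda: add s6.
From s6 via lambda: add s11.
From s11 via lambda: add s9.
lambda-closure = {s0, s1, s4, s5, s6, s8, s9, s10, s11}, which has 9 states.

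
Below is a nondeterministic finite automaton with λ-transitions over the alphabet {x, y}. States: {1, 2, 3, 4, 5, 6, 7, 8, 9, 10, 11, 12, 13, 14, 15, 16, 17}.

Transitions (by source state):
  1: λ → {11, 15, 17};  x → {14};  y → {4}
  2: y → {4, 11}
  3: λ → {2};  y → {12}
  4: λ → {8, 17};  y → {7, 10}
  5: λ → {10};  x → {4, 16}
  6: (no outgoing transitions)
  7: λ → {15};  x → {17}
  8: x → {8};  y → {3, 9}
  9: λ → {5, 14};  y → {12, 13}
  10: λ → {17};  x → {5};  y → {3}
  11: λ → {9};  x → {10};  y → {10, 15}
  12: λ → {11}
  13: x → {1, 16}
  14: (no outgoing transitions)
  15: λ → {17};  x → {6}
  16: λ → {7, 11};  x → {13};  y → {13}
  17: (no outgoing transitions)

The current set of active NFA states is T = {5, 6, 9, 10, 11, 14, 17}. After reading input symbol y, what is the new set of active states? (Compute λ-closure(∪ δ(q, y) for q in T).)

9 on y → {12, 13}.
10 on y → {3}.
11 on y → {10, 15}.
No y-transition from 5, 6, 14, 17.
Union after reading y: {3, 10, 12, 13, 15}.
Now take the λ-closure:
From 3 via λ: add 2.
From 10 via λ: add 17.
From 12 via λ: add 11.
From 11 via λ: add 9.
From 9 via λ: add 5, 14.
No new states can be added; the closed set is {2, 3, 5, 9, 10, 11, 12, 13, 14, 15, 17}.

{2, 3, 5, 9, 10, 11, 12, 13, 14, 15, 17}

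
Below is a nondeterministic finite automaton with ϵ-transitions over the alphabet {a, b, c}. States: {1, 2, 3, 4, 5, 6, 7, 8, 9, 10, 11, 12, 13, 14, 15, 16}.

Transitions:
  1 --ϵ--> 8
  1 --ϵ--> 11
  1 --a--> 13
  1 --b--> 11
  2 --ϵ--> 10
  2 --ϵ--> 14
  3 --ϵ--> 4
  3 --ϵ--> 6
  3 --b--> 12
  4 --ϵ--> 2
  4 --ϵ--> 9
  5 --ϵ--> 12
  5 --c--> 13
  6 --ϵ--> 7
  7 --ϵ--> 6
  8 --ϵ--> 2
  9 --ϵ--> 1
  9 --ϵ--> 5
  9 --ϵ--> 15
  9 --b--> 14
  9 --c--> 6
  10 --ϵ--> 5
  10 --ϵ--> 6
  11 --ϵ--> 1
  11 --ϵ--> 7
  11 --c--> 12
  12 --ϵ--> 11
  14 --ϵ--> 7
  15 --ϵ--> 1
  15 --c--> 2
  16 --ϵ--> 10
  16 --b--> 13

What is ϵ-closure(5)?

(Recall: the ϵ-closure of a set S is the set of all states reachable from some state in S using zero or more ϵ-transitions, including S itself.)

{1, 2, 5, 6, 7, 8, 10, 11, 12, 14}

Start with {5}.
From 5 via ϵ: add 12.
From 12 via ϵ: add 11.
From 11 via ϵ: add 1, 7.
From 1 via ϵ: add 8.
From 7 via ϵ: add 6.
From 8 via ϵ: add 2.
From 2 via ϵ: add 10, 14.
No new states can be added; the closed set is {1, 2, 5, 6, 7, 8, 10, 11, 12, 14}.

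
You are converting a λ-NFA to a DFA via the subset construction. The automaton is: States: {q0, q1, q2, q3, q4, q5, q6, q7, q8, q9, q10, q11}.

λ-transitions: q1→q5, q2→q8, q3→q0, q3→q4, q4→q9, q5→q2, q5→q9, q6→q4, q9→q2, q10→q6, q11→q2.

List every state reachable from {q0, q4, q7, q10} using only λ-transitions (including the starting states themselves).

Start with {q0, q4, q7, q10}.
From q4 via λ: add q9.
From q10 via λ: add q6.
From q9 via λ: add q2.
From q2 via λ: add q8.
No new states can be added; the closed set is {q0, q2, q4, q6, q7, q8, q9, q10}.

{q0, q2, q4, q6, q7, q8, q9, q10}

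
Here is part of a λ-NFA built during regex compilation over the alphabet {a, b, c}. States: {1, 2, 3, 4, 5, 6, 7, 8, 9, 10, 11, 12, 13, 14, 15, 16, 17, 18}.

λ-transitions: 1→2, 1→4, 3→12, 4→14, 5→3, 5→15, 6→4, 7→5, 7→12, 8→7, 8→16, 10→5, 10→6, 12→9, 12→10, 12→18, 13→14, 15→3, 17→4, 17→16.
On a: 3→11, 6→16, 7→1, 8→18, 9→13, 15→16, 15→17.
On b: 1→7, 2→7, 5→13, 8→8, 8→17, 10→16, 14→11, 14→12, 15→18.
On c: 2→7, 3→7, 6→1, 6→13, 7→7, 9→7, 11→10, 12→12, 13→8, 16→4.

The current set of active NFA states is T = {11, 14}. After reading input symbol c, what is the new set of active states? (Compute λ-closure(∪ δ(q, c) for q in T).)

{3, 4, 5, 6, 9, 10, 12, 14, 15, 18}

11 on c → {10}.
No c-transition from 14.
Union after reading c: {10}.
Now take the λ-closure:
From 10 via λ: add 5, 6.
From 5 via λ: add 3, 15.
From 6 via λ: add 4.
From 3 via λ: add 12.
From 4 via λ: add 14.
From 12 via λ: add 9, 18.
No new states can be added; the closed set is {3, 4, 5, 6, 9, 10, 12, 14, 15, 18}.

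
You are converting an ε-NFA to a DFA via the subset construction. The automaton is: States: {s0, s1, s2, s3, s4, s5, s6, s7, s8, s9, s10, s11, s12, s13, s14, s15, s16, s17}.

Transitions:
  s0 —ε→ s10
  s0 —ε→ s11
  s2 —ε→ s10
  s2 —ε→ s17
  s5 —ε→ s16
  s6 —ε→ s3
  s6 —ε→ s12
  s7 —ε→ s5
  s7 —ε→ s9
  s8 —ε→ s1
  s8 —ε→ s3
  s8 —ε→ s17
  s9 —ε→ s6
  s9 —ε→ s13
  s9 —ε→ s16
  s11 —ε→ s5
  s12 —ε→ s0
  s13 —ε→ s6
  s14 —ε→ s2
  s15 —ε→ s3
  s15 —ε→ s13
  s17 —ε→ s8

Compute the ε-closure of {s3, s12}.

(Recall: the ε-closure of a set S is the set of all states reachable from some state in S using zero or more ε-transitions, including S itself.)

{s0, s3, s5, s10, s11, s12, s16}

Start with {s3, s12}.
From s12 via ε: add s0.
From s0 via ε: add s10, s11.
From s11 via ε: add s5.
From s5 via ε: add s16.
No new states can be added; the closed set is {s0, s3, s5, s10, s11, s12, s16}.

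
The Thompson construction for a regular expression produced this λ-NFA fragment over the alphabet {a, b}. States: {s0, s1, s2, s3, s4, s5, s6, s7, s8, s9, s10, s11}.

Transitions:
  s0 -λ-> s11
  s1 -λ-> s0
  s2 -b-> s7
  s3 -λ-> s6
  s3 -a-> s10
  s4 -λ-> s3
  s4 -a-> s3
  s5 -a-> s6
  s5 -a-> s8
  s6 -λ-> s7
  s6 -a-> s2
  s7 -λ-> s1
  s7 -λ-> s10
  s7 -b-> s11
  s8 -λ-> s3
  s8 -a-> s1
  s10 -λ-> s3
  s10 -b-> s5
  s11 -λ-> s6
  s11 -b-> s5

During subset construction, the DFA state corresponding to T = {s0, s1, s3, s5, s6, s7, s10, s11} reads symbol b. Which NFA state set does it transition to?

s7 on b → {s11}.
s10 on b → {s5}.
s11 on b → {s5}.
No b-transition from s0, s1, s3, s5, s6.
Union after reading b: {s5, s11}.
Now take the λ-closure:
From s11 via λ: add s6.
From s6 via λ: add s7.
From s7 via λ: add s1, s10.
From s1 via λ: add s0.
From s10 via λ: add s3.
No new states can be added; the closed set is {s0, s1, s3, s5, s6, s7, s10, s11}.

{s0, s1, s3, s5, s6, s7, s10, s11}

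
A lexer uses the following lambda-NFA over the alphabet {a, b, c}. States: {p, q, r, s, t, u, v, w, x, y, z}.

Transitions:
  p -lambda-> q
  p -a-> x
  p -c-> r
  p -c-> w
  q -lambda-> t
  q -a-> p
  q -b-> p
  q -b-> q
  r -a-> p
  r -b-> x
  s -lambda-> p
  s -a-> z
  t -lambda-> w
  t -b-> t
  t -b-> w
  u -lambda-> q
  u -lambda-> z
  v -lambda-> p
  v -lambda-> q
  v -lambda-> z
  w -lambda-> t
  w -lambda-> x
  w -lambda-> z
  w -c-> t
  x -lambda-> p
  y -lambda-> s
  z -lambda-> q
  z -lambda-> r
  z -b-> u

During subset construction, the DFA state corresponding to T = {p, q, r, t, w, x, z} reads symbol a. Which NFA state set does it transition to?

{p, q, r, t, w, x, z}

p on a → {x}.
q on a → {p}.
r on a → {p}.
No a-transition from t, w, x, z.
Union after reading a: {p, x}.
Now take the lambda-closure:
From p via lambda: add q.
From q via lambda: add t.
From t via lambda: add w.
From w via lambda: add z.
From z via lambda: add r.
No new states can be added; the closed set is {p, q, r, t, w, x, z}.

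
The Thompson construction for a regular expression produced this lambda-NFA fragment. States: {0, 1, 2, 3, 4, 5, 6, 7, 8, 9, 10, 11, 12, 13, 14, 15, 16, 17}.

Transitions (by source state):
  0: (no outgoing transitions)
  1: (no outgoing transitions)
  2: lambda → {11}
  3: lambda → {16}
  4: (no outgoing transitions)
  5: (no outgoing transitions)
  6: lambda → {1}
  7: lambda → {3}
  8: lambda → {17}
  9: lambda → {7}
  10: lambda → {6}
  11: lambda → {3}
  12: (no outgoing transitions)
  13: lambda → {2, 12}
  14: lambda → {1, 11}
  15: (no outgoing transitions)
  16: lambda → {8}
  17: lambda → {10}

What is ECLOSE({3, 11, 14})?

{1, 3, 6, 8, 10, 11, 14, 16, 17}

Start with {3, 11, 14}.
From 3 via lambda: add 16.
From 14 via lambda: add 1.
From 16 via lambda: add 8.
From 8 via lambda: add 17.
From 17 via lambda: add 10.
From 10 via lambda: add 6.
No new states can be added; the closed set is {1, 3, 6, 8, 10, 11, 14, 16, 17}.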